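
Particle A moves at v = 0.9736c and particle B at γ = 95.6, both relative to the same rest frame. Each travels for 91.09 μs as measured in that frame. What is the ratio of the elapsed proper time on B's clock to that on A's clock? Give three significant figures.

τ_B/τ_A = 0.0458

A: γ = 1/√(1 − 0.9736²) = 1/√0.05210 = 4.381. B: γ = 95.6.
τ_A/τ_B = γ_B/γ_A = 95.60/4.381 = 21.82, so τ_B/τ_A = 0.04583.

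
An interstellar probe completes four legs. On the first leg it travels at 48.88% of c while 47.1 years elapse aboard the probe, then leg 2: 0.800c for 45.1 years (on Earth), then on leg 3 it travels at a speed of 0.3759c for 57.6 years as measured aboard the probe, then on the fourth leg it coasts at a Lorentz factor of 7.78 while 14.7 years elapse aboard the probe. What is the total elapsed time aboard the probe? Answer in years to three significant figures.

Leg 1: 47.1 years is already measured aboard the probe.
Leg 2: γ = 1/√(1 − 0.800²) = 5/3 ≈ 1.667; τ_2 = 45.1/1.667 = 27.06 years.
Leg 3: 57.6 years is already measured aboard the probe.
Leg 4: 14.7 years is already measured aboard the probe.
Total: 47.10 + 27.06 + 57.60 + 14.70 years.

τ = 146 years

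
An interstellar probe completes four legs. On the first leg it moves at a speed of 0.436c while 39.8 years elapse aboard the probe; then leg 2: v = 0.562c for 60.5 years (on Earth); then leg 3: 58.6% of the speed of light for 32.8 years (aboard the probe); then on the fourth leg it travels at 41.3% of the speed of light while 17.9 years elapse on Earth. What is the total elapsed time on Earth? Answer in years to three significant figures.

Leg 1: γ = 1/√(1 − 0.436²) = 1/√0.8099 = 1.111; Δt_1 = 1.111 × 39.8 = 44.22 years.
Leg 2: 60.5 years is already measured on Earth.
Leg 3: β = 0.586; γ = 1/√(1 − 0.586²) = 1/√0.6566 = 1.234; Δt_3 = 1.234 × 32.8 = 40.48 years.
Leg 4: 17.9 years is already measured on Earth.
Total: 44.22 + 60.50 + 40.48 + 17.90 years.

Δt = 163 years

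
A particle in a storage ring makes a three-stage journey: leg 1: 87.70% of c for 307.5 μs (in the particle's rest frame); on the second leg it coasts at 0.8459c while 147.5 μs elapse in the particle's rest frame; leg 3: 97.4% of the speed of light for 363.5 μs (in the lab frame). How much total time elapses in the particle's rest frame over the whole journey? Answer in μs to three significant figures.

Leg 1: 307.5 μs is already measured in the particle's rest frame.
Leg 2: 147.5 μs is already measured in the particle's rest frame.
Leg 3: β = 0.974; γ = 1/√(1 − 0.974²) = 1/√0.05132 = 4.414; τ_3 = 363.5/4.414 = 82.35 μs.
Total: 307.5 + 147.5 + 82.35 μs.

τ = 537 μs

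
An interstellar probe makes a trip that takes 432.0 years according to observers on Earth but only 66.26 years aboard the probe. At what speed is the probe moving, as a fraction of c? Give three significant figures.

v = 0.988c

The proper time is measured aboard the probe (both events occur at the probe's location); Δt is measured on Earth. γ = Δt/τ = 432.0/66.26 = 6.520.
β = √(1 − 1/γ²) = √(1 − 0.02353) = √0.9765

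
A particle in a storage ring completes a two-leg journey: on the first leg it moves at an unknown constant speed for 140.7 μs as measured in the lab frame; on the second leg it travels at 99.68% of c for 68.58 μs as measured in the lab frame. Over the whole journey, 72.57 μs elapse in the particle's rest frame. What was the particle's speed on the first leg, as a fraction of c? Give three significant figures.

β = 0.879

Leg 1: speed unknown; τ_1 = 140.7/γ_1.
Leg 2: β = 0.9968; γ = 1/√(1 − 0.9968²) = 1/√0.006390 = 12.51; τ_2 = 68.58/12.51 = 5.482 μs.
Total proper time: τ_1 + 5.482 = 72.57, so τ_1 = 72.57 − 5.482 = 67.09 μs.
γ_1 = 140.7/67.09 = 2.097; β = √(1 − 1/γ²) = √0.7726.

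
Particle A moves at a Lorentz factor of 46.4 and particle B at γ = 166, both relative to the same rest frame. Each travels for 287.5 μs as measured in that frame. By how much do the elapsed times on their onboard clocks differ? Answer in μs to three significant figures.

A: γ = 46.4; τ_A = 287.5/46.40 = 6.196 μs.
B: γ = 166; τ_B = 287.5/166.0 = 1.732 μs.

|τ_A − τ_B| = 4.46 μs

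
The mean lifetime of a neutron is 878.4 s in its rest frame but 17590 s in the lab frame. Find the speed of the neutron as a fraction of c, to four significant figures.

γ = Δt/τ₀ = 17590/878.4 = 20.03
β = √(1 − 1/γ²) = √(1 − 0.002494) = √0.9975

β = 0.9988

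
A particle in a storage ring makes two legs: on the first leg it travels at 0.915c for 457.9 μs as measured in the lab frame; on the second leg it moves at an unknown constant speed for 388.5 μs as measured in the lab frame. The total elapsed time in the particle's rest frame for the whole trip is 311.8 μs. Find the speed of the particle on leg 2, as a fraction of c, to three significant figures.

β = 0.945

Leg 1: γ = 1/√(1 − 0.915²) = 1/√0.1628 = 2.479; τ_1 = 457.9/2.479 = 184.7 μs.
Leg 2: speed unknown; τ_2 = 388.5/γ_2.
Total proper time: 184.7 + τ_2 = 311.8, so τ_2 = 311.8 − 184.7 = 127.1 μs.
γ_2 = 388.5/127.1 = 3.058; β = √(1 − 1/γ²) = √0.8930.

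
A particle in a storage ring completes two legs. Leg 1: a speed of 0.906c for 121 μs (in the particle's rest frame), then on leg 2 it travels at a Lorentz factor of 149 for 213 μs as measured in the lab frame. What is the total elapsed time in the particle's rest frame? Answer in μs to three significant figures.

Leg 1: 121 μs is already measured in the particle's rest frame.
Leg 2: γ = 149; τ_2 = 213/149.0 = 1.430 μs.
Total: 121.0 + 1.430 μs.

τ = 122 μs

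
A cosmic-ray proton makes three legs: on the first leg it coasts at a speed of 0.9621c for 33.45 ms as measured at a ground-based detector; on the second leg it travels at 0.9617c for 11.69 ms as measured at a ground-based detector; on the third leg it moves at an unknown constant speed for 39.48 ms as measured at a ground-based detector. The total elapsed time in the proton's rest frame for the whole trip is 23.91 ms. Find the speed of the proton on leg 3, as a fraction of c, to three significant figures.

β = 0.956

Leg 1: γ = 1/√(1 − 0.9621²) = 1/√0.07436 = 3.667; τ_1 = 33.45/3.667 = 9.122 ms.
Leg 2: γ = 1/√(1 − 0.9617²) = 1/√0.07513 = 3.648; τ_2 = 11.69/3.648 = 3.204 ms.
Leg 3: speed unknown; τ_3 = 39.48/γ_3.
Total proper time: 9.122 + 3.204 + τ_3 = 23.91, so τ_3 = 23.91 − 12.33 = 11.58 ms.
γ_3 = 39.48/11.58 = 3.408; β = √(1 − 1/γ²) = √0.9139.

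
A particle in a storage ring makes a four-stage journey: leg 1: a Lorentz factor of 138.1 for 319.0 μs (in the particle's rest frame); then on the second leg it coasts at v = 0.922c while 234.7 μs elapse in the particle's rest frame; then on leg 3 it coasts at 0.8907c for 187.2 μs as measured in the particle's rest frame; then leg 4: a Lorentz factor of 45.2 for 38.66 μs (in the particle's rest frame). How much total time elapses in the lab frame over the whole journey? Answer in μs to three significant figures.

Leg 1: γ = 138.1; Δt_1 = 138.1 × 319.0 = 4.405×10⁴ μs.
Leg 2: γ = 1/√(1 − 0.922²) = 1/√0.1499 = 2.583; Δt_2 = 2.583 × 234.7 = 606.2 μs.
Leg 3: γ = 1/√(1 − 0.8907²) = 1/√0.2067 = 2.200; Δt_3 = 2.200 × 187.2 = 411.8 μs.
Leg 4: γ = 45.2; Δt_4 = 45.20 × 38.66 = 1747 μs.
Total: 4.405×10⁴ + 606.2 + 411.8 + 1747 μs.

Δt = 4.68×10⁴ μs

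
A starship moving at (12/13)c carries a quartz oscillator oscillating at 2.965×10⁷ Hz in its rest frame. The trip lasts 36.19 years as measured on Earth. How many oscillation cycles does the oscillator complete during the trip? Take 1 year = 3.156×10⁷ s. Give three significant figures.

N = 1.30×10¹⁶

γ = 1/√(1 − (12/13)²) = 13/5 = 2.600
The oscillator's own cycle count is N = f × τ where τ is the proper time on the ship. τ = Δt/γ = 36.19/2.600 = 13.92 years = 4.393×10⁸ s.
N = 2.965×10⁷ × 4.393×10⁸ = 1.302×10¹⁶.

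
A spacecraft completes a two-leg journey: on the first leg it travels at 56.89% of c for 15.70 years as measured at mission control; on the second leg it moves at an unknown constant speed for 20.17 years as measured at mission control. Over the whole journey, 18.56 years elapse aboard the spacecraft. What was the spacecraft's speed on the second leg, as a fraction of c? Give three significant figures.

β = 0.960

Leg 1: β = 0.5689; γ = 1/√(1 − 0.5689²) = 1/√0.6764 = 1.216; τ_1 = 15.70/1.216 = 12.91 years.
Leg 2: speed unknown; τ_2 = 20.17/γ_2.
Total proper time: 12.91 + τ_2 = 18.56, so τ_2 = 18.56 − 12.91 = 5.648 years.
γ_2 = 20.17/5.648 = 3.571; β = √(1 − 1/γ²) = √0.9216.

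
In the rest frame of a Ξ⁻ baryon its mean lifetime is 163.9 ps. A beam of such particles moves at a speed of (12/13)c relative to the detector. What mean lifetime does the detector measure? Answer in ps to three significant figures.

γ = 1/√(1 − (12/13)²) = 13/5 = 2.600
The rest-frame lifetime is the proper time; the lab measures the dilated interval Δt = γτ₀ = 2.600 × 163.9 ps.

Δt = 426 ps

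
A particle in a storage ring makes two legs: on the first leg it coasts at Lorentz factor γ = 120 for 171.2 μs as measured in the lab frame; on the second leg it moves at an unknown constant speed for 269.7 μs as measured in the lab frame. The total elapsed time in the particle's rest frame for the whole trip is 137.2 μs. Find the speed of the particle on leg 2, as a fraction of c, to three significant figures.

β = 0.864

Leg 1: γ = 120; τ_1 = 171.2/120.0 = 1.427 μs.
Leg 2: speed unknown; τ_2 = 269.7/γ_2.
Total proper time: 1.427 + τ_2 = 137.2, so τ_2 = 137.2 − 1.427 = 135.8 μs.
γ_2 = 269.7/135.8 = 1.986; β = √(1 − 1/γ²) = √0.7466.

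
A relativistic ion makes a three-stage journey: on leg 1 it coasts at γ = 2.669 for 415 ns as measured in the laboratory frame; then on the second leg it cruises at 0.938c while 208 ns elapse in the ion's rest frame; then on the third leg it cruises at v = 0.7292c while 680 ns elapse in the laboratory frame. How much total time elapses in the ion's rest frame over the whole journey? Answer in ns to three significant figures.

Leg 1: γ = 2.669; τ_1 = 415/2.669 = 155.5 ns.
Leg 2: 208 ns is already measured in the ion's rest frame.
Leg 3: γ = 1/√(1 − 0.7292²) = 1/√0.4683 = 1.461; τ_3 = 680/1.461 = 465.3 ns.
Total: 155.5 + 208.0 + 465.3 ns.

τ = 829 ns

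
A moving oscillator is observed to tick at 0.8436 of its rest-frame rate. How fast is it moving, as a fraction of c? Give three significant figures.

β = 0.537

Rate ratio = 1/γ, so γ = 1/0.8436 = 1.185.
β = √(1 − 1/γ²) = √(1 − 0.8436²) = √0.2883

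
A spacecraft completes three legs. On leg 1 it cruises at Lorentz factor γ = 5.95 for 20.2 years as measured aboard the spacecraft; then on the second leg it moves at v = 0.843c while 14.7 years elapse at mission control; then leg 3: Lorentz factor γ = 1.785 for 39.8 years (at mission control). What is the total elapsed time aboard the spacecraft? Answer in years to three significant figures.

τ = 50.4 years

Leg 1: 20.2 years is already measured aboard the spacecraft.
Leg 2: γ = 1/√(1 − 0.843²) = 1/√0.2894 = 1.859; τ_2 = 14.7/1.859 = 7.907 years.
Leg 3: γ = 1.785; τ_3 = 39.8/1.785 = 22.30 years.
Total: 20.20 + 7.907 + 22.30 years.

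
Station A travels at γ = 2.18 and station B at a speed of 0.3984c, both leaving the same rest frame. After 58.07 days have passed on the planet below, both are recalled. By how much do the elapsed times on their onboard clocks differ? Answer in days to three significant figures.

A: γ = 2.18; τ_A = 58.07/2.180 = 26.64 days.
B: γ = 1/√(1 − 0.3984²) = 1/√0.8413 = 1.090; τ_B = 58.07/1.090 = 53.26 days.

|τ_A − τ_B| = 26.6 days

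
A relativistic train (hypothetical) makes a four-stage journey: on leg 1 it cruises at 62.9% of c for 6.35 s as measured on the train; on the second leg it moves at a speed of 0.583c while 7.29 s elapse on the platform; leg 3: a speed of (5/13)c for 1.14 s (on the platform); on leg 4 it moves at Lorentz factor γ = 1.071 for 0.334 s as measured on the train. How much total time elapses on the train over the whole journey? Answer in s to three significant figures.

Leg 1: 6.35 s is already measured on the train.
Leg 2: γ = 1/√(1 − 0.583²) = 1/√0.6601 = 1.231; τ_2 = 7.29/1.231 = 5.923 s.
Leg 3: γ = 1/√(1 − (5/13)²) = 13/12 ≈ 1.083; τ_3 = 1.14/1.083 = 1.052 s.
Leg 4: 0.334 s is already measured on the train.
Total: 6.350 + 5.923 + 1.052 + 0.3340 s.

τ = 13.7 s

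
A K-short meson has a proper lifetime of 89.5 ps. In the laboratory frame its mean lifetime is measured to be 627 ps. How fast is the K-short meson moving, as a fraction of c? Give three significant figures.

γ = Δt/τ₀ = 627/89.5 = 7.006
β = √(1 − 1/γ²) = √(1 − 0.02038) = √0.9796

v = 0.990c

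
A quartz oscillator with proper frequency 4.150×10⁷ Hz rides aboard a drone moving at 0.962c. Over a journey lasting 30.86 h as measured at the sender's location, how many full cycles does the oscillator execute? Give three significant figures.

γ = 1/√(1 − 0.962²) = 1/√0.07456 = 3.662
The oscillator's own cycle count is N = f × τ where τ is the proper time aboard the drone. τ = Δt/γ = 30.86/3.662 = 8.426 h = 3.033×10⁴ s.
N = 4.150×10⁷ × 3.033×10⁴ = 1.259×10¹².

N = 1.26×10¹²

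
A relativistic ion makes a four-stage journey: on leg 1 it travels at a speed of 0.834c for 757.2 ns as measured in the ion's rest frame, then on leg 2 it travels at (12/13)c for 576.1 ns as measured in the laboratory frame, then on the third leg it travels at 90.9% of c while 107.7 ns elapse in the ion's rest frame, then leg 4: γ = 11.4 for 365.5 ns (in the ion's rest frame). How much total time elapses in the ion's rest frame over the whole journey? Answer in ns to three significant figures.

Leg 1: 757.2 ns is already measured in the ion's rest frame.
Leg 2: γ = 1/√(1 − (12/13)²) = 13/5 = 2.600; τ_2 = 576.1/2.600 = 221.6 ns.
Leg 3: 107.7 ns is already measured in the ion's rest frame.
Leg 4: 365.5 ns is already measured in the ion's rest frame.
Total: 757.2 + 221.6 + 107.7 + 365.5 ns.

τ = 1450 ns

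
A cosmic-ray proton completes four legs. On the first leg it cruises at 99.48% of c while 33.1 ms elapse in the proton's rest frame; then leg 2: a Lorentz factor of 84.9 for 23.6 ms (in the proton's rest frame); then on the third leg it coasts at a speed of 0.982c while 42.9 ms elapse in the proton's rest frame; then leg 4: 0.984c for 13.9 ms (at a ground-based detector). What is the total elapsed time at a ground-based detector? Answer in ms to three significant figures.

Leg 1: β = 0.9948; γ = 1/√(1 − 0.9948²) = 1/√0.01037 = 9.819; Δt_1 = 9.819 × 33.1 = 325.0 ms.
Leg 2: γ = 84.9; Δt_2 = 84.90 × 23.6 = 2004 ms.
Leg 3: γ = 1/√(1 − 0.982²) = 1/√0.03568 = 5.294; Δt_3 = 5.294 × 42.9 = 227.1 ms.
Leg 4: 13.9 ms is already measured at a ground-based detector.
Total: 325.0 + 2004 + 227.1 + 13.90 ms.

Δt = 2570 ms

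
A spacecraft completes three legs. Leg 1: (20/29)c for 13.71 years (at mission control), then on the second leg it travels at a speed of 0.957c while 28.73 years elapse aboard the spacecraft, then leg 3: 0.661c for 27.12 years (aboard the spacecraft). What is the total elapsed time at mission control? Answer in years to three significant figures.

Δt = 149 years

Leg 1: 13.71 years is already measured at mission control.
Leg 2: γ = 1/√(1 − 0.957²) = 1/√0.08415 = 3.447; Δt_2 = 3.447 × 28.73 = 99.04 years.
Leg 3: γ = 1/√(1 − 0.661²) = 1/√0.5631 = 1.333; Δt_3 = 1.333 × 27.12 = 36.14 years.
Total: 13.71 + 99.04 + 36.14 years.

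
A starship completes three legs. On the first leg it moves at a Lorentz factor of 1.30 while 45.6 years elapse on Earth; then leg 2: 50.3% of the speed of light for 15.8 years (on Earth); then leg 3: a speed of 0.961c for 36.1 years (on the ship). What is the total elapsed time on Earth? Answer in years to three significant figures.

Leg 1: 45.6 years is already measured on Earth.
Leg 2: 15.8 years is already measured on Earth.
Leg 3: γ = 1/√(1 − 0.961²) = 1/√0.07648 = 3.616; Δt_3 = 3.616 × 36.1 = 130.5 years.
Total: 45.60 + 15.80 + 130.5 years.

Δt = 192 years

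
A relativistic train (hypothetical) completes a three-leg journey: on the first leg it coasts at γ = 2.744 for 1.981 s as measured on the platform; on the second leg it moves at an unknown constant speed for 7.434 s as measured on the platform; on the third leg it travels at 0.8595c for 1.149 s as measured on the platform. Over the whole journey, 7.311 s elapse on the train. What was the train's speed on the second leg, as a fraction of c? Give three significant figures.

β = 0.590

Leg 1: γ = 2.744; τ_1 = 1.981/2.744 = 0.7219 s.
Leg 2: speed unknown; τ_2 = 7.434/γ_2.
Leg 3: γ = 1/√(1 − 0.8595²) = 1/√0.2613 = 1.956; τ_3 = 1.149/1.956 = 0.5873 s.
Total proper time: 0.7219 + τ_2 + 0.5873 = 7.311, so τ_2 = 7.311 − 1.309 = 6.002 s.
γ_2 = 7.434/6.002 = 1.239; β = √(1 − 1/γ²) = √0.3482.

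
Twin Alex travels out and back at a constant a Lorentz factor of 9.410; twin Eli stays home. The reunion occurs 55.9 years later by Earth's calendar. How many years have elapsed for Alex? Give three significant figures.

γ = 9.410
Alex's clock measures proper time along the trip: τ = Δt/γ = 55.9/9.410 years.

τ = 5.94 years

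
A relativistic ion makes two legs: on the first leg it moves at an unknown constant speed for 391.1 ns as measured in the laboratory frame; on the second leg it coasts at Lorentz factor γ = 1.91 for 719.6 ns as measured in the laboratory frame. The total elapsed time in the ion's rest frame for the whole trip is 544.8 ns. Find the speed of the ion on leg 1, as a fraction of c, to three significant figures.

β = 0.903

Leg 1: speed unknown; τ_1 = 391.1/γ_1.
Leg 2: γ = 1.91; τ_2 = 719.6/1.910 = 376.8 ns.
Total proper time: τ_1 + 376.8 = 544.8, so τ_1 = 544.8 − 376.8 = 168.0 ns.
γ_1 = 391.1/168.0 = 2.327; β = √(1 − 1/γ²) = √0.8154.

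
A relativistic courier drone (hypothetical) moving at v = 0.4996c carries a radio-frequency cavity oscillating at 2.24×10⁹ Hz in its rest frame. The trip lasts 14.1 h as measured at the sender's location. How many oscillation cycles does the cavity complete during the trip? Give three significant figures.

N = 9.85×10¹³

γ = 1/√(1 − 0.4996²) = 1/√0.7504 = 1.154
The oscillator's own cycle count is N = f × τ where τ is the proper time aboard the drone. τ = Δt/γ = 14.1/1.154 = 12.21 h = 4.397×10⁴ s.
N = 2.24×10⁹ × 4.397×10⁴ = 9.850×10¹³.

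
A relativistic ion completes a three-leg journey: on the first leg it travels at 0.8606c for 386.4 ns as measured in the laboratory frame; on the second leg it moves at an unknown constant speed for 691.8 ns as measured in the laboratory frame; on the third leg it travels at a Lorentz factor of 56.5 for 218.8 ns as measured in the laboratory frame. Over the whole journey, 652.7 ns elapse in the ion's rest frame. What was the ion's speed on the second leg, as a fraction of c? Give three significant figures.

β = 0.757

Leg 1: γ = 1/√(1 − 0.8606²) = 1/√0.2594 = 1.964; τ_1 = 386.4/1.964 = 196.8 ns.
Leg 2: speed unknown; τ_2 = 691.8/γ_2.
Leg 3: γ = 56.5; τ_3 = 218.8/56.50 = 3.873 ns.
Total proper time: 196.8 + τ_2 + 3.873 = 652.7, so τ_2 = 652.7 − 200.7 = 452.0 ns.
γ_2 = 691.8/452.0 = 1.530; β = √(1 − 1/γ²) = √0.5730.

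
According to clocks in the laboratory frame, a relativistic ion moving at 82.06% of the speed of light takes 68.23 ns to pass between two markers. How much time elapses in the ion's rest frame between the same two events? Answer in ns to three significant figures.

β = 0.8206; γ = 1/√(1 − 0.8206²) = 1/√0.3266 = 1.750
The interval measured in the laboratory frame is the dilated one; the clock in the ion's rest frame measures the proper time τ = Δt/γ = 68.23/1.750 ns.

τ = 39.0 ns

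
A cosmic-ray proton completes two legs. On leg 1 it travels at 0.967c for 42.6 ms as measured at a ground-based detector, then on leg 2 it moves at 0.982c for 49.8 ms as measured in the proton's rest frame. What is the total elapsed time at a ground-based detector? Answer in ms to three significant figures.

Leg 1: 42.6 ms is already measured at a ground-based detector.
Leg 2: γ = 1/√(1 − 0.982²) = 1/√0.03568 = 5.294; Δt_2 = 5.294 × 49.8 = 263.7 ms.
Total: 42.60 + 263.7 ms.

Δt = 306 ms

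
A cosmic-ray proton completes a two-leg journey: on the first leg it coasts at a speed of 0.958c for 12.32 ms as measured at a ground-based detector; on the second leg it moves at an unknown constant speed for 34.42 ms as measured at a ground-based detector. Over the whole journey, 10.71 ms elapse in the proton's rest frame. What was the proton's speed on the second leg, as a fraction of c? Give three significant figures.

β = 0.978

Leg 1: γ = 1/√(1 − 0.958²) = 1/√0.08224 = 3.487; τ_1 = 12.32/3.487 = 3.533 ms.
Leg 2: speed unknown; τ_2 = 34.42/γ_2.
Total proper time: 3.533 + τ_2 = 10.71, so τ_2 = 10.71 − 3.533 = 7.177 ms.
γ_2 = 34.42/7.177 = 4.796; β = √(1 − 1/γ²) = √0.9565.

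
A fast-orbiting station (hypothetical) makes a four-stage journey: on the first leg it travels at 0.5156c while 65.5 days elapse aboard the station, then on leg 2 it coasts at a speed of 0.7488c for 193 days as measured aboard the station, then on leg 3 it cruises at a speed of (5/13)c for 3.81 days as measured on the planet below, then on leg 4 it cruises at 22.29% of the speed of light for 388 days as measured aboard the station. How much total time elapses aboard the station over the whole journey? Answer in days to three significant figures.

Leg 1: 65.5 days is already measured aboard the station.
Leg 2: 193 days is already measured aboard the station.
Leg 3: γ = 1/√(1 − (5/13)²) = 13/12 ≈ 1.083; τ_3 = 3.81/1.083 = 3.517 days.
Leg 4: 388 days is already measured aboard the station.
Total: 65.50 + 193.0 + 3.517 + 388.0 days.

τ = 650 days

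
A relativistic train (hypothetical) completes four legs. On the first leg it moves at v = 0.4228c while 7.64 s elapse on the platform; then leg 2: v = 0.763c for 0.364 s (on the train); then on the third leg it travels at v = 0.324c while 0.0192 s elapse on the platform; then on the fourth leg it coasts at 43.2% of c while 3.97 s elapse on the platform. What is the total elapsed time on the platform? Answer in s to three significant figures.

Δt = 12.2 s

Leg 1: 7.64 s is already measured on the platform.
Leg 2: γ = 1/√(1 − 0.763²) = 1/√0.4178 = 1.547; Δt_2 = 1.547 × 0.364 = 0.5631 s.
Leg 3: 0.0192 s is already measured on the platform.
Leg 4: 3.97 s is already measured on the platform.
Total: 7.640 + 0.5631 + 0.01920 + 3.970 s.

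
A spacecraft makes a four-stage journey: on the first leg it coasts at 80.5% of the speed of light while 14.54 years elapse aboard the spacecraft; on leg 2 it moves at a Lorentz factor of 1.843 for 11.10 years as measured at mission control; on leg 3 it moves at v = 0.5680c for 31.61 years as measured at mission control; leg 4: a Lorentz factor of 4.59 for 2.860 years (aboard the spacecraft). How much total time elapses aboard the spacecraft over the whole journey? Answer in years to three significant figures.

Leg 1: 14.54 years is already measured aboard the spacecraft.
Leg 2: γ = 1.843; τ_2 = 11.10/1.843 = 6.023 years.
Leg 3: γ = 1/√(1 − 0.5680²) = 1/√0.6774 = 1.215; τ_3 = 31.61/1.215 = 26.02 years.
Leg 4: 2.860 years is already measured aboard the spacecraft.
Total: 14.54 + 6.023 + 26.02 + 2.860 years.

τ = 49.4 years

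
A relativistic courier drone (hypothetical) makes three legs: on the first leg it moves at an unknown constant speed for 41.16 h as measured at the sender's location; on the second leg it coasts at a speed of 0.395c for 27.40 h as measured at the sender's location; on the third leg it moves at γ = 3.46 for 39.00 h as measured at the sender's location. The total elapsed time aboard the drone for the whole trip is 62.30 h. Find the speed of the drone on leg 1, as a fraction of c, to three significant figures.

Leg 1: speed unknown; τ_1 = 41.16/γ_1.
Leg 2: γ = 1/√(1 − 0.395²) = 1/√0.8440 = 1.089; τ_2 = 27.40/1.089 = 25.17 h.
Leg 3: γ = 3.46; τ_3 = 39.00/3.460 = 11.27 h.
Total proper time: τ_1 + 25.17 + 11.27 = 62.30, so τ_1 = 62.30 − 36.44 = 25.86 h.
γ_1 = 41.16/25.86 = 1.592; β = √(1 − 1/γ²) = √0.6054.

β = 0.778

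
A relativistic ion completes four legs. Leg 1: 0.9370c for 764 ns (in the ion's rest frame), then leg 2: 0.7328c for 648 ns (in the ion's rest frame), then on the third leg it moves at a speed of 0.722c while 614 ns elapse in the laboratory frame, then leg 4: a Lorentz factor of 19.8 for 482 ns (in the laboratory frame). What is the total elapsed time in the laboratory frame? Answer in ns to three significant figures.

Leg 1: γ = 1/√(1 − 0.9370²) = 1/√0.1220 = 2.863; Δt_1 = 2.863 × 764 = 2187 ns.
Leg 2: γ = 1/√(1 − 0.7328²) = 1/√0.4630 = 1.470; Δt_2 = 1.470 × 648 = 952.3 ns.
Leg 3: 614 ns is already measured in the laboratory frame.
Leg 4: 482 ns is already measured in the laboratory frame.
Total: 2187 + 952.3 + 614.0 + 482.0 ns.

Δt = 4240 ns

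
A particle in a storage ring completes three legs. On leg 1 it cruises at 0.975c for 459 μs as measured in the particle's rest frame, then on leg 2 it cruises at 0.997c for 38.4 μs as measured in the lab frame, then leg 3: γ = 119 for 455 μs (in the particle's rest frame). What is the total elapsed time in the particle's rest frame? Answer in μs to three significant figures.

τ = 917 μs

Leg 1: 459 μs is already measured in the particle's rest frame.
Leg 2: γ = 1/√(1 − 0.997²) = 1/√0.005991 = 12.92; τ_2 = 38.4/12.92 = 2.972 μs.
Leg 3: 455 μs is already measured in the particle's rest frame.
Total: 459.0 + 2.972 + 455.0 μs.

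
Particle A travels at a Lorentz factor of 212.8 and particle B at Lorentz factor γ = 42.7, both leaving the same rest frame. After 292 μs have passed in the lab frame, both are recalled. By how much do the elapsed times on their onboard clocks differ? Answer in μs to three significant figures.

A: γ = 212.8; τ_A = 292/212.8 = 1.372 μs.
B: γ = 42.7; τ_B = 292/42.70 = 6.838 μs.

|τ_A − τ_B| = 5.47 μs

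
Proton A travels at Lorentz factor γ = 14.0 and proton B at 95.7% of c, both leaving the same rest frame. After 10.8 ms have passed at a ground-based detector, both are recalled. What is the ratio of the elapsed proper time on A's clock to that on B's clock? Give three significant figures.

A: γ = 14.0. B: β = 0.957; γ = 1/√(1 − 0.957²) = 1/√0.08415 = 3.447.
τ_A/τ_B = γ_B/γ_A = 3.447/14.00 = 0.2462, so τ_A/τ_B = 0.2462.

τ_A/τ_B = 0.246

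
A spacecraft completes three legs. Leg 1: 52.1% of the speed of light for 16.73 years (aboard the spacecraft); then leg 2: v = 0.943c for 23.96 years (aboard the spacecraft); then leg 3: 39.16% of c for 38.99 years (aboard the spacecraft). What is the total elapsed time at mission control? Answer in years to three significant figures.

Δt = 134 years

Leg 1: β = 0.521; γ = 1/√(1 − 0.521²) = 1/√0.7286 = 1.172; Δt_1 = 1.172 × 16.73 = 19.60 years.
Leg 2: γ = 1/√(1 − 0.943²) = 1/√0.1108 = 3.005; Δt_2 = 3.005 × 23.96 = 72.00 years.
Leg 3: β = 0.3916; γ = 1/√(1 − 0.3916²) = 1/√0.8466 = 1.087; Δt_3 = 1.087 × 38.99 = 42.37 years.
Total: 19.60 + 72.00 + 42.37 years.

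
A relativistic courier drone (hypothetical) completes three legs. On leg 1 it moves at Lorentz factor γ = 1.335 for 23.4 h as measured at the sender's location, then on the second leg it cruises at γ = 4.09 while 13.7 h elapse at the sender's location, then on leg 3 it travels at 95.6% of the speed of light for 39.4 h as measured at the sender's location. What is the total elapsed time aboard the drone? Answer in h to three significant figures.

Leg 1: γ = 1.335; τ_1 = 23.4/1.335 = 17.53 h.
Leg 2: γ = 4.09; τ_2 = 13.7/4.090 = 3.350 h.
Leg 3: β = 0.956; γ = 1/√(1 − 0.956²) = 1/√0.08606 = 3.409; τ_3 = 39.4/3.409 = 11.56 h.
Total: 17.53 + 3.350 + 11.56 h.

τ = 32.4 h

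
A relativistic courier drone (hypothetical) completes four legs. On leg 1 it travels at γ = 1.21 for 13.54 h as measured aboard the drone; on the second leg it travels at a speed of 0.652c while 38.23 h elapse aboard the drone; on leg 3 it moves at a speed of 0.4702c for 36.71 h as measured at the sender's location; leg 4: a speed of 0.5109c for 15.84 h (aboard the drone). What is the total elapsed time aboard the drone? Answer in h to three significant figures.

τ = 100 h

Leg 1: 13.54 h is already measured aboard the drone.
Leg 2: 38.23 h is already measured aboard the drone.
Leg 3: γ = 1/√(1 − 0.4702²) = 1/√0.7789 = 1.133; τ_3 = 36.71/1.133 = 32.40 h.
Leg 4: 15.84 h is already measured aboard the drone.
Total: 13.54 + 38.23 + 32.40 + 15.84 h.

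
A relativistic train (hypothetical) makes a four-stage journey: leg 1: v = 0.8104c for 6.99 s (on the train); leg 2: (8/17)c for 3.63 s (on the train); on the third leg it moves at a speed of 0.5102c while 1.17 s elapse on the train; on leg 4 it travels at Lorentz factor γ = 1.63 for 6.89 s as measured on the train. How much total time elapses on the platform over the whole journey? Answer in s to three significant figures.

Δt = 28.6 s

Leg 1: γ = 1/√(1 − 0.8104²) = 1/√0.3433 = 1.707; Δt_1 = 1.707 × 6.99 = 11.93 s.
Leg 2: γ = 1/√(1 − (8/17)²) = 17/15 ≈ 1.133; Δt_2 = 1.133 × 3.63 = 4.114 s.
Leg 3: γ = 1/√(1 − 0.5102²) = 1/√0.7397 = 1.163; Δt_3 = 1.163 × 1.17 = 1.360 s.
Leg 4: γ = 1.63; Δt_4 = 1.630 × 6.89 = 11.23 s.
Total: 11.93 + 4.114 + 1.360 + 11.23 s.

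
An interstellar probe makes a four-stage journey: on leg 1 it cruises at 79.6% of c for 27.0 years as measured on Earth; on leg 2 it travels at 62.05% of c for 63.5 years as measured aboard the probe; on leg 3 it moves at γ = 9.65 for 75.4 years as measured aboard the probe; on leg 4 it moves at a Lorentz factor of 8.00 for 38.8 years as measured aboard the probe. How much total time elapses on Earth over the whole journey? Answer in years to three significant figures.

Δt = 1150 years

Leg 1: 27.0 years is already measured on Earth.
Leg 2: β = 0.6205; γ = 1/√(1 − 0.6205²) = 1/√0.6150 = 1.275; Δt_2 = 1.275 × 63.5 = 80.97 years.
Leg 3: γ = 9.65; Δt_3 = 9.650 × 75.4 = 727.6 years.
Leg 4: γ = 8.00; Δt_4 = 8.000 × 38.8 = 310.4 years.
Total: 27.00 + 80.97 + 727.6 + 310.4 years.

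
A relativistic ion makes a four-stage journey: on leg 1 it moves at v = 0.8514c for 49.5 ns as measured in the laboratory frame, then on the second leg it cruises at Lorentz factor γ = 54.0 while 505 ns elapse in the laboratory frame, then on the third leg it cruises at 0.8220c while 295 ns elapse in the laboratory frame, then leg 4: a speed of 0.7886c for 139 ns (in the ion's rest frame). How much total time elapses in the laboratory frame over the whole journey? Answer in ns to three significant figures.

Leg 1: 49.5 ns is already measured in the laboratory frame.
Leg 2: 505 ns is already measured in the laboratory frame.
Leg 3: 295 ns is already measured in the laboratory frame.
Leg 4: γ = 1/√(1 − 0.7886²) = 1/√0.3781 = 1.626; Δt_4 = 1.626 × 139 = 226.1 ns.
Total: 49.50 + 505.0 + 295.0 + 226.1 ns.

Δt = 1080 ns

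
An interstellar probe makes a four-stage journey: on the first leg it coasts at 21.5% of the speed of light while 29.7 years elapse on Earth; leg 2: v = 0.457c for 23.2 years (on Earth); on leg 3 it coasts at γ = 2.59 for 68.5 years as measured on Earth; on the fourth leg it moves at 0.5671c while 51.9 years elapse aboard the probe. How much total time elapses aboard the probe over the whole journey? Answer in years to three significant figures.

τ = 128 years

Leg 1: β = 0.215; γ = 1/√(1 − 0.215²) = 1/√0.9538 = 1.024; τ_1 = 29.7/1.024 = 29.01 years.
Leg 2: γ = 1/√(1 − 0.457²) = 1/√0.7912 = 1.124; τ_2 = 23.2/1.124 = 20.64 years.
Leg 3: γ = 2.59; τ_3 = 68.5/2.590 = 26.45 years.
Leg 4: 51.9 years is already measured aboard the probe.
Total: 29.01 + 20.64 + 26.45 + 51.90 years.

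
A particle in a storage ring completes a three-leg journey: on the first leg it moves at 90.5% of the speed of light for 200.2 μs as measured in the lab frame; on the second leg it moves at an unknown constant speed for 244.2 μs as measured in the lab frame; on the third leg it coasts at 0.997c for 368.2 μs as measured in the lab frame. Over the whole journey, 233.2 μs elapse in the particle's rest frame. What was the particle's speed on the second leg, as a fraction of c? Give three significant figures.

β = 0.872

Leg 1: β = 0.905; γ = 1/√(1 − 0.905²) = 1/√0.1810 = 2.351; τ_1 = 200.2/2.351 = 85.17 μs.
Leg 2: speed unknown; τ_2 = 244.2/γ_2.
Leg 3: γ = 1/√(1 − 0.997²) = 1/√0.005991 = 12.92; τ_3 = 368.2/12.92 = 28.50 μs.
Total proper time: 85.17 + τ_2 + 28.50 = 233.2, so τ_2 = 233.2 − 113.7 = 119.5 μs.
γ_2 = 244.2/119.5 = 2.043; β = √(1 − 1/γ²) = √0.7604.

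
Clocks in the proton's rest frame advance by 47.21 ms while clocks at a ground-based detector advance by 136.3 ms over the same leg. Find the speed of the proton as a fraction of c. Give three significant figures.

β = 0.938

The proper time is measured in the proton's rest frame (both events occur at the proton's location); Δt is measured at a ground-based detector. γ = Δt/τ = 136.3/47.21 = 2.887.
β = √(1 − 1/γ²) = √(1 − 0.1200) = √0.8800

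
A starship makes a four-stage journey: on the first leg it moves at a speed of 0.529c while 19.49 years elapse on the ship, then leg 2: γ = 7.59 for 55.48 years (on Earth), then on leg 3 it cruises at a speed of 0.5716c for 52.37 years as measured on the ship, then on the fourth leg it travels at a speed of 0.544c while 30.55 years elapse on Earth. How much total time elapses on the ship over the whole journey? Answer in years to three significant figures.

Leg 1: 19.49 years is already measured on the ship.
Leg 2: γ = 7.59; τ_2 = 55.48/7.590 = 7.310 years.
Leg 3: 52.37 years is already measured on the ship.
Leg 4: γ = 1/√(1 − 0.544²) = 1/√0.7041 = 1.192; τ_4 = 30.55/1.192 = 25.63 years.
Total: 19.49 + 7.310 + 52.37 + 25.63 years.

τ = 105 years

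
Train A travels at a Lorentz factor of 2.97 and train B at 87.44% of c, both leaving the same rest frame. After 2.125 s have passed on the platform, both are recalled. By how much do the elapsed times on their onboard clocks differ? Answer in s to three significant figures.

|τ_A − τ_B| = 0.316 s

A: γ = 2.97; τ_A = 2.125/2.970 = 0.7155 s.
B: β = 0.8744; γ = 1/√(1 − 0.8744²) = 1/√0.2354 = 2.061; τ_B = 2.125/2.061 = 1.031 s.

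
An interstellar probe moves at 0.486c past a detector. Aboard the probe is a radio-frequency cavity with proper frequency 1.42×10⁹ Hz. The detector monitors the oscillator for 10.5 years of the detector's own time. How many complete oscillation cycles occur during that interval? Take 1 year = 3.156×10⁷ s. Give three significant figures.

N = 4.11×10¹⁷

γ = 1/√(1 − 0.486²) = 1/√0.7638 = 1.144
During 10.5 years of lab time, the oscillator's proper time advances by τ = Δt/γ = 10.5/1.144 = 9.177 years = 2.896×10⁸ s.
N = f × τ = 1.42×10⁹ × 2.896×10⁸ = 4.112×10¹⁷.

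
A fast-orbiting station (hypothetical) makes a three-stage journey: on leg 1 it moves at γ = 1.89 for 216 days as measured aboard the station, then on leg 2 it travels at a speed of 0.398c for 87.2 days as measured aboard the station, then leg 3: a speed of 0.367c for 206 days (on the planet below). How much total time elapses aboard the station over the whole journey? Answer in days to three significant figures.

Leg 1: 216 days is already measured aboard the station.
Leg 2: 87.2 days is already measured aboard the station.
Leg 3: γ = 1/√(1 − 0.367²) = 1/√0.8653 = 1.075; τ_3 = 206/1.075 = 191.6 days.
Total: 216.0 + 87.20 + 191.6 days.

τ = 495 days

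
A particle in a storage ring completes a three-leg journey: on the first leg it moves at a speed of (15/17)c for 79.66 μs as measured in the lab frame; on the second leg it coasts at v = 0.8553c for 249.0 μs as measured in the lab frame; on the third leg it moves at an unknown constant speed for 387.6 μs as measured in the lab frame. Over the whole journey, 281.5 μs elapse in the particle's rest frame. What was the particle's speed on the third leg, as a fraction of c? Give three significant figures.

Leg 1: γ = 1/√(1 − (15/17)²) = 17/8 = 2.125; τ_1 = 79.66/2.125 = 37.49 μs.
Leg 2: γ = 1/√(1 − 0.8553²) = 1/√0.2685 = 1.930; τ_2 = 249.0/1.930 = 129.0 μs.
Leg 3: speed unknown; τ_3 = 387.6/γ_3.
Total proper time: 37.49 + 129.0 + τ_3 = 281.5, so τ_3 = 281.5 − 166.5 = 115.0 μs.
γ_3 = 387.6/115.0 = 3.370; β = √(1 − 1/γ²) = √0.9120.

β = 0.955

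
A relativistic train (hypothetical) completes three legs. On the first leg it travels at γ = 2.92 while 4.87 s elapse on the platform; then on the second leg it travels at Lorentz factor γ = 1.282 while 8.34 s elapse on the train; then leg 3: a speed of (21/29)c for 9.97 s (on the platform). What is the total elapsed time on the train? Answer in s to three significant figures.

Leg 1: γ = 2.92; τ_1 = 4.87/2.920 = 1.668 s.
Leg 2: 8.34 s is already measured on the train.
Leg 3: γ = 1/√(1 − (21/29)²) = 29/20 = 1.450; τ_3 = 9.97/1.450 = 6.876 s.
Total: 1.668 + 8.340 + 6.876 s.

τ = 16.9 s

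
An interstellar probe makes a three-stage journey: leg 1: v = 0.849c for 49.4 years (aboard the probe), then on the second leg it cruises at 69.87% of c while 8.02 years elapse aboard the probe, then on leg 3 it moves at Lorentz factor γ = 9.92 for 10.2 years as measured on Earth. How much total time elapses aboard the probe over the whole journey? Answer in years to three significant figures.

τ = 58.4 years

Leg 1: 49.4 years is already measured aboard the probe.
Leg 2: 8.02 years is already measured aboard the probe.
Leg 3: γ = 9.92; τ_3 = 10.2/9.920 = 1.028 years.
Total: 49.40 + 8.020 + 1.028 years.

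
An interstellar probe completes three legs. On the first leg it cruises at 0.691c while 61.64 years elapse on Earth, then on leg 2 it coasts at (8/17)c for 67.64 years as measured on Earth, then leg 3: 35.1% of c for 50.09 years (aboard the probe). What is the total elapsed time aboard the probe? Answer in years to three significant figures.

Leg 1: γ = 1/√(1 − 0.691²) = 1/√0.5225 = 1.383; τ_1 = 61.64/1.383 = 44.56 years.
Leg 2: γ = 1/√(1 − (8/17)²) = 17/15 ≈ 1.133; τ_2 = 67.64/1.133 = 59.68 years.
Leg 3: 50.09 years is already measured aboard the probe.
Total: 44.56 + 59.68 + 50.09 years.

τ = 154 years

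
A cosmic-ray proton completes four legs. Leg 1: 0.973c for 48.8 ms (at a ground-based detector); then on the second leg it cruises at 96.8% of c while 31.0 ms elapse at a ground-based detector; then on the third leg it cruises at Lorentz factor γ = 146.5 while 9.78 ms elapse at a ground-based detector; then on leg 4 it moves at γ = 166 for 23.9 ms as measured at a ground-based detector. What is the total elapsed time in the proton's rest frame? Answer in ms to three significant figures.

Leg 1: γ = 1/√(1 − 0.973²) = 1/√0.05327 = 4.333; τ_1 = 48.8/4.333 = 11.26 ms.
Leg 2: β = 0.968; γ = 1/√(1 − 0.968²) = 1/√0.06298 = 3.985; τ_2 = 31.0/3.985 = 7.779 ms.
Leg 3: γ = 146.5; τ_3 = 9.78/146.5 = 0.06676 ms.
Leg 4: γ = 166; τ_4 = 23.9/166.0 = 0.1440 ms.
Total: 11.26 + 7.779 + 0.06676 + 0.1440 ms.

τ = 19.3 ms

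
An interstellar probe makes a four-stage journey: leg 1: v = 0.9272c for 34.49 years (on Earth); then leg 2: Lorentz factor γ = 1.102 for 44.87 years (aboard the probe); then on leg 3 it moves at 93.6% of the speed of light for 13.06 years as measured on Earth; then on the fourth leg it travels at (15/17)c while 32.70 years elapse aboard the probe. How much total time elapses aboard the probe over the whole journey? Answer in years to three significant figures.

Leg 1: γ = 1/√(1 − 0.9272²) = 1/√0.1403 = 2.670; τ_1 = 34.49/2.670 = 12.92 years.
Leg 2: 44.87 years is already measured aboard the probe.
Leg 3: β = 0.936; γ = 1/√(1 − 0.936²) = 1/√0.1239 = 2.841; τ_3 = 13.06/2.841 = 4.597 years.
Leg 4: 32.70 years is already measured aboard the probe.
Total: 12.92 + 44.87 + 4.597 + 32.70 years.

τ = 95.1 years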